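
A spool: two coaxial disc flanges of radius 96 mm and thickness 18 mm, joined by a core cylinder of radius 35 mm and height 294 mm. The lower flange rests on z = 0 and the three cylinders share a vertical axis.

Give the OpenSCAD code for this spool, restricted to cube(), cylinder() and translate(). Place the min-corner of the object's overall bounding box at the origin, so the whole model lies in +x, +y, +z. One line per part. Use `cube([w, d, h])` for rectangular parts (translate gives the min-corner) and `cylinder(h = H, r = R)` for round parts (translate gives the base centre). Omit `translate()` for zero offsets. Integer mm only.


translate([96, 96, 0]) cylinder(h = 18, r = 96);
translate([96, 96, 18]) cylinder(h = 294, r = 35);
translate([96, 96, 312]) cylinder(h = 18, r = 96);


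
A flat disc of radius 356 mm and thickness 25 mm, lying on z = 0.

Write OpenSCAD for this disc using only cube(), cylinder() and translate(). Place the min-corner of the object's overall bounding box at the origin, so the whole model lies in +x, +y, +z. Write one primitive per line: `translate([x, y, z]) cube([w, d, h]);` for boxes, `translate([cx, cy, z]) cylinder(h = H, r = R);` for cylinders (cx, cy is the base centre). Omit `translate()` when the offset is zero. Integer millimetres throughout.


translate([356, 356, 0]) cylinder(h = 25, r = 356);


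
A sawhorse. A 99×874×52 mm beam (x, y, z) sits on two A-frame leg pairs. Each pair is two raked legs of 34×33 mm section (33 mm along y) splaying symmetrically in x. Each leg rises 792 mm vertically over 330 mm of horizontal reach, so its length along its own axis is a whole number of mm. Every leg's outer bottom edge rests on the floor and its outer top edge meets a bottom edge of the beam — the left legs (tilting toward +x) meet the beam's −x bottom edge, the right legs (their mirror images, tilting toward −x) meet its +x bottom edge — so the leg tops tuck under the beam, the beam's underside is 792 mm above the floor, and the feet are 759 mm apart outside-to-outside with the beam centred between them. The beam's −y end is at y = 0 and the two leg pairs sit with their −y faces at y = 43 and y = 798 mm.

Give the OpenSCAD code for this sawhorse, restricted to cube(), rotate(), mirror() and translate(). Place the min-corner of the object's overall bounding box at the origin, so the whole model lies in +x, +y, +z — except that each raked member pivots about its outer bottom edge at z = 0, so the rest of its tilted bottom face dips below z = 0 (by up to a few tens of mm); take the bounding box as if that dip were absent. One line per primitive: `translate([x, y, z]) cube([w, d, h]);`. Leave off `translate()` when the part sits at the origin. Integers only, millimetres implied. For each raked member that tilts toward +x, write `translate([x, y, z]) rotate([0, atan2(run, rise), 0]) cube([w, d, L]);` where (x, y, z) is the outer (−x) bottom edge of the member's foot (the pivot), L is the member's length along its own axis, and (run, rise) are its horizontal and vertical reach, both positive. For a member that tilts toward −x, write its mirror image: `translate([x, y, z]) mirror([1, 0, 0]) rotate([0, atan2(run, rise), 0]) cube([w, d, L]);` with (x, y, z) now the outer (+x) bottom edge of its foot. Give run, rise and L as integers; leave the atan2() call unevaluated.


translate([330, 0, 792]) cube([99, 874, 52]);
translate([0, 43, 0]) rotate([0, atan2(330, 792), 0]) cube([34, 33, 858]);
translate([759, 43, 0]) mirror([1, 0, 0]) rotate([0, atan2(330, 792), 0]) cube([34, 33, 858]);
translate([0, 798, 0]) rotate([0, atan2(330, 792), 0]) cube([34, 33, 858]);
translate([759, 798, 0]) mirror([1, 0, 0]) rotate([0, atan2(330, 792), 0]) cube([34, 33, 858]);


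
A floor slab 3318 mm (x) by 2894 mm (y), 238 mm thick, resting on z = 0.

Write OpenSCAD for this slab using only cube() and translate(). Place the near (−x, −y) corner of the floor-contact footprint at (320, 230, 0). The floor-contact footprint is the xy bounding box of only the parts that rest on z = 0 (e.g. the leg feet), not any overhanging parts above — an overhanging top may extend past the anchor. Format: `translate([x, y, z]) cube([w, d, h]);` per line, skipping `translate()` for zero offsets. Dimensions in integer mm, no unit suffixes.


translate([320, 230, 0]) cube([3318, 2894, 238]);


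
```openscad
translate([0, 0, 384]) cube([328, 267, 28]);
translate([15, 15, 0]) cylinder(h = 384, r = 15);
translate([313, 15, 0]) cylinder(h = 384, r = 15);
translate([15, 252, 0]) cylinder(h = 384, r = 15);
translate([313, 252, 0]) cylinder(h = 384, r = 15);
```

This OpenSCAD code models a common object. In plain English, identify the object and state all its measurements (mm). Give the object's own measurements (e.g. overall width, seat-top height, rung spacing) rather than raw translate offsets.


A four-legged stool. The seat is a 328×267×28 mm slab whose top surface is at z = 412 mm; four round legs, each 30 mm in diameter, run from the floor (z = 0) to the underside of the seat, each leg's axis is inset half a diameter from the nearest pair of seat edges (so the leg's bounding box is flush with the corner).


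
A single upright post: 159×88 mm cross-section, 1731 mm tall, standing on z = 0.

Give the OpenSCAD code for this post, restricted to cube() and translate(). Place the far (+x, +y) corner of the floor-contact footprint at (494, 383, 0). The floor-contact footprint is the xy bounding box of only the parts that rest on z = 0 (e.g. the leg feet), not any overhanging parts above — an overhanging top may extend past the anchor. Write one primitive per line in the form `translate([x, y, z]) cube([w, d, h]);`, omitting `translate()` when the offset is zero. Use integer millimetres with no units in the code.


translate([335, 295, 0]) cube([159, 88, 1731]);


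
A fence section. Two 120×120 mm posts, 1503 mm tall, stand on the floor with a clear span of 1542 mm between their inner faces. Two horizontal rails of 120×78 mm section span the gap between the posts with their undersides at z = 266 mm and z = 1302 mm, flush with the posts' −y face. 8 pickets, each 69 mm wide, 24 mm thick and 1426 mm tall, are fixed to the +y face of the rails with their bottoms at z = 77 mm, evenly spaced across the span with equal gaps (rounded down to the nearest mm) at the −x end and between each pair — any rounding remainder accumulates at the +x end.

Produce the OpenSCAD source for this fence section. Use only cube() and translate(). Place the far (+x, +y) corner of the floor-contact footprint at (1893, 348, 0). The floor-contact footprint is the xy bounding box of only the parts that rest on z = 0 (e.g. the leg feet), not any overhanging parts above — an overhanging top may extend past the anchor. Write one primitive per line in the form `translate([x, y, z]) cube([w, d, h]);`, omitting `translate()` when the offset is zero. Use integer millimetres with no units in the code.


translate([111, 228, 0]) cube([120, 120, 1503]);
translate([1773, 228, 0]) cube([120, 120, 1503]);
translate([231, 228, 266]) cube([1542, 120, 78]);
translate([231, 228, 1302]) cube([1542, 120, 78]);
translate([341, 348, 77]) cube([69, 24, 1426]);
translate([520, 348, 77]) cube([69, 24, 1426]);
translate([699, 348, 77]) cube([69, 24, 1426]);
translate([878, 348, 77]) cube([69, 24, 1426]);
translate([1057, 348, 77]) cube([69, 24, 1426]);
translate([1236, 348, 77]) cube([69, 24, 1426]);
translate([1415, 348, 77]) cube([69, 24, 1426]);
translate([1594, 348, 77]) cube([69, 24, 1426]);


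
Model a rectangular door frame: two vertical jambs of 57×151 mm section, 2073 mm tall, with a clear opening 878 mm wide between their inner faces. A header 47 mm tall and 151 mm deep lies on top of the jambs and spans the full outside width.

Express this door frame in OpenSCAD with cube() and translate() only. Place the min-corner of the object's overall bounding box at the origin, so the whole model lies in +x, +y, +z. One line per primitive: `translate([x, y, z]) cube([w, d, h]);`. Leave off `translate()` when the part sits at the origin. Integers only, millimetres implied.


cube([57, 151, 2073]);
translate([935, 0, 0]) cube([57, 151, 2073]);
translate([0, 0, 2073]) cube([992, 151, 47]);


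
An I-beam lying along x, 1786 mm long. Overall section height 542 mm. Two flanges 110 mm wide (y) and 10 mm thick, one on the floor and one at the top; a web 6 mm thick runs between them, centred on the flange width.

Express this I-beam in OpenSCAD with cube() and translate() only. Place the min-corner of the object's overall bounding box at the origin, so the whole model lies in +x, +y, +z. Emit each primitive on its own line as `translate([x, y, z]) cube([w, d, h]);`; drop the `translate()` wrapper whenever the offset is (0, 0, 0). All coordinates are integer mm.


cube([1786, 110, 10]);
translate([0, 52, 10]) cube([1786, 6, 522]);
translate([0, 0, 532]) cube([1786, 110, 10]);


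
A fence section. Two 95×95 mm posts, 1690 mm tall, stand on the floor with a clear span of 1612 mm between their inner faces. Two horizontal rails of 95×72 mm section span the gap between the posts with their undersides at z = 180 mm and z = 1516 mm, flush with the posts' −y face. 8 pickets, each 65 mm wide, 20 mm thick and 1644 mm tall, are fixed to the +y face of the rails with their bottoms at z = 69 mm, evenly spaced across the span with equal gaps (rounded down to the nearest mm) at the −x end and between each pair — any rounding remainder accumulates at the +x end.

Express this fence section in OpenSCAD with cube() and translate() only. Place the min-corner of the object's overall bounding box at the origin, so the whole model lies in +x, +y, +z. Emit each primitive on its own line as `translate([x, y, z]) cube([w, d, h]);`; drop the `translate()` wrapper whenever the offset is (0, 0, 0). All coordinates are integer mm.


cube([95, 95, 1690]);
translate([1707, 0, 0]) cube([95, 95, 1690]);
translate([95, 0, 180]) cube([1612, 95, 72]);
translate([95, 0, 1516]) cube([1612, 95, 72]);
translate([216, 95, 69]) cube([65, 20, 1644]);
translate([402, 95, 69]) cube([65, 20, 1644]);
translate([588, 95, 69]) cube([65, 20, 1644]);
translate([774, 95, 69]) cube([65, 20, 1644]);
translate([960, 95, 69]) cube([65, 20, 1644]);
translate([1146, 95, 69]) cube([65, 20, 1644]);
translate([1332, 95, 69]) cube([65, 20, 1644]);
translate([1518, 95, 69]) cube([65, 20, 1644]);


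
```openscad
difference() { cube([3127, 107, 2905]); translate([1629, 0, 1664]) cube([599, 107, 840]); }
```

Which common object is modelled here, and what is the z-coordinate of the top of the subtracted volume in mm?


A wall with a window opening. The window head height is 2504 mm.

A wall with a rectangular opening subtracted — a window. Sill at z = 1664, opening 840 mm tall, so the head is at 1664 + 840 = 2504 mm.


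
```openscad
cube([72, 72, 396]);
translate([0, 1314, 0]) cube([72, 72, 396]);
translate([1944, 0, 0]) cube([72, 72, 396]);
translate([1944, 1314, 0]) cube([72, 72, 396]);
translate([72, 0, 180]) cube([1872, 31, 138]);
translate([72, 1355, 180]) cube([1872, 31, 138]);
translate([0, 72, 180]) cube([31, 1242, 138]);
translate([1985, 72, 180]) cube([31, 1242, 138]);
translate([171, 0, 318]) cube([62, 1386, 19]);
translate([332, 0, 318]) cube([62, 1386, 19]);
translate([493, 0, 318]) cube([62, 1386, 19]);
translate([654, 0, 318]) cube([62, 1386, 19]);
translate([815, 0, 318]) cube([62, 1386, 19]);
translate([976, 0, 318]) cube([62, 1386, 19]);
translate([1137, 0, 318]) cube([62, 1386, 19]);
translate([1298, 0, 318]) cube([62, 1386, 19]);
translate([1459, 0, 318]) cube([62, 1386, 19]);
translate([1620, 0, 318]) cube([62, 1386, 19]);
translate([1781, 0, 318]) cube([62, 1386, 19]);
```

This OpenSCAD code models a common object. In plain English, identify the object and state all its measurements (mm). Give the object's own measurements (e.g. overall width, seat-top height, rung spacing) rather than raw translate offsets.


A bed frame 2016 mm long (x) by 1386 mm wide (y). Four 72×72 mm corner posts, 396 mm tall, at the corners of the footprint. Four rails of 31 mm thickness and 138 mm height run between adjacent posts with their undersides at z = 180 mm, their outer faces flush with the outside of the frame (the two x-running rails run between the posts' inner faces; the two y-running rails run between the posts' inner faces). 11 slats, each 62 mm wide (x) and 19 mm thick, lie across the top of the two x-running rails, running the full 1386 mm width of the frame in y; along x they sit between the end posts with a 99 mm gap after the −x posts and between neighbouring slats, leaving 101 mm before the +x posts.


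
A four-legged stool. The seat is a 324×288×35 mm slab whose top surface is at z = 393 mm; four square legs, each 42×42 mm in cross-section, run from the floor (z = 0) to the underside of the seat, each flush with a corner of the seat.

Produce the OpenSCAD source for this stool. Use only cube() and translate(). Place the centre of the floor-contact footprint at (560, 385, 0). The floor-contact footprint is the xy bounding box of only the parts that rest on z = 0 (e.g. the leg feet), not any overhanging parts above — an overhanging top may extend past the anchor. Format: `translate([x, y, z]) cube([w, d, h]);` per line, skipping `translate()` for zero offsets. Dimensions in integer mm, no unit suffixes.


// leg_h = 393 - 35 = 358
translate([398, 241, 358]) cube([324, 288, 35]);
translate([398, 241, 0]) cube([42, 42, 358]);
translate([680, 241, 0]) cube([42, 42, 358]);
translate([398, 487, 0]) cube([42, 42, 358]);
translate([680, 487, 0]) cube([42, 42, 358]);


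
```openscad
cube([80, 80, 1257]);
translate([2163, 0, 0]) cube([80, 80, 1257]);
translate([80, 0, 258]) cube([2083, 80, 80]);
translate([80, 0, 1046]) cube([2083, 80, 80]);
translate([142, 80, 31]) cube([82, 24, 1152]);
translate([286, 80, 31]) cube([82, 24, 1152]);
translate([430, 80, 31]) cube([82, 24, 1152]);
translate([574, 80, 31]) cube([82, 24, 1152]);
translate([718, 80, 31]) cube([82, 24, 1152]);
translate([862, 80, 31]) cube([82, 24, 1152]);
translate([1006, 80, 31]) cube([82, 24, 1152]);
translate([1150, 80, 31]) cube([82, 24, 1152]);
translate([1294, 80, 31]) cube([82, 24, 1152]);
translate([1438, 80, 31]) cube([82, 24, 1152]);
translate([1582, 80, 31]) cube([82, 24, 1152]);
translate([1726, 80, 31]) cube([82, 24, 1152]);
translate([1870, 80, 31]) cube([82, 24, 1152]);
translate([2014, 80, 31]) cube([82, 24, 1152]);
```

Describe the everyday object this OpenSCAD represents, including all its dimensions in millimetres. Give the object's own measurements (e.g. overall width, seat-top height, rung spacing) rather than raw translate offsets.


A fence section. Two 80×80 mm posts, 1257 mm tall, stand on the floor with a clear span of 2083 mm between their inner faces. Two horizontal rails of 80×80 mm section span the gap between the posts with their undersides at z = 258 mm and z = 1046 mm, flush with the posts' −y face. 14 pickets, each 82 mm wide, 24 mm thick and 1152 mm tall, are fixed to the +y face of the rails with their bottoms at z = 31 mm, spaced across the span with a 62 mm gap after the −x post and between neighbouring pickets, with 67 mm left before the +x post.


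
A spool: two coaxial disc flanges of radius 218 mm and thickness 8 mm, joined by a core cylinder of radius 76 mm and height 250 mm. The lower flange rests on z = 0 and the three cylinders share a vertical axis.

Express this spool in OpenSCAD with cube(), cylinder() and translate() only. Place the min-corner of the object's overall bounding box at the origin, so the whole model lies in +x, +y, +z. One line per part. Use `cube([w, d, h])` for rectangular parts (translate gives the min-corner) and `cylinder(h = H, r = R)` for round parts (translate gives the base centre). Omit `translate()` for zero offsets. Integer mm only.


translate([218, 218, 0]) cylinder(h = 8, r = 218);
translate([218, 218, 8]) cylinder(h = 250, r = 76);
translate([218, 218, 258]) cylinder(h = 8, r = 218);


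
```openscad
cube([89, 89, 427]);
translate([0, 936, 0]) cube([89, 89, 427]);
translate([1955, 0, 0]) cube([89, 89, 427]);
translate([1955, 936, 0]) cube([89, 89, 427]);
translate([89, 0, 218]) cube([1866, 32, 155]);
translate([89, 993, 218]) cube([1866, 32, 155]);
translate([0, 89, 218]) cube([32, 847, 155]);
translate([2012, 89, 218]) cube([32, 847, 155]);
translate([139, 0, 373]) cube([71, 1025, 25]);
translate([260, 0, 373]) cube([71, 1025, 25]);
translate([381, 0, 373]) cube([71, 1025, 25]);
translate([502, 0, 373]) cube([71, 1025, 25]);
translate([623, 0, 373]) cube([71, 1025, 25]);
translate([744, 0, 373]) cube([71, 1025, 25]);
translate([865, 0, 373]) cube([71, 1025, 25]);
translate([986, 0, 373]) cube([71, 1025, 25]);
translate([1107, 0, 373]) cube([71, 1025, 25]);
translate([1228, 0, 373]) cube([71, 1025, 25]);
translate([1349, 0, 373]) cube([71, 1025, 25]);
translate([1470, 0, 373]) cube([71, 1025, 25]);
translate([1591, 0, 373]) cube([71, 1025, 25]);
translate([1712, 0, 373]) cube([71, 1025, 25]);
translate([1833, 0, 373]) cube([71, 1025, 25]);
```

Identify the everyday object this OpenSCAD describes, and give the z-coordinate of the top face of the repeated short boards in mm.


A bed frame. The slat-top height is 398 mm.

Four posts, four rails, and a row of slats — a bed frame. Slats sit on the rails at z = 218 + 155 = 373; with slat thickness 25, the top is 398 mm.


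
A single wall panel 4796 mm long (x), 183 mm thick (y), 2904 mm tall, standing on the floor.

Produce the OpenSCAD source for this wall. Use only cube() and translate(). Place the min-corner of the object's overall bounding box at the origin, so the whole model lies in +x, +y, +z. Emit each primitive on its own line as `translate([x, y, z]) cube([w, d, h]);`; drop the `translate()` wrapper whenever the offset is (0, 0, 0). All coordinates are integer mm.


cube([4796, 183, 2904]);


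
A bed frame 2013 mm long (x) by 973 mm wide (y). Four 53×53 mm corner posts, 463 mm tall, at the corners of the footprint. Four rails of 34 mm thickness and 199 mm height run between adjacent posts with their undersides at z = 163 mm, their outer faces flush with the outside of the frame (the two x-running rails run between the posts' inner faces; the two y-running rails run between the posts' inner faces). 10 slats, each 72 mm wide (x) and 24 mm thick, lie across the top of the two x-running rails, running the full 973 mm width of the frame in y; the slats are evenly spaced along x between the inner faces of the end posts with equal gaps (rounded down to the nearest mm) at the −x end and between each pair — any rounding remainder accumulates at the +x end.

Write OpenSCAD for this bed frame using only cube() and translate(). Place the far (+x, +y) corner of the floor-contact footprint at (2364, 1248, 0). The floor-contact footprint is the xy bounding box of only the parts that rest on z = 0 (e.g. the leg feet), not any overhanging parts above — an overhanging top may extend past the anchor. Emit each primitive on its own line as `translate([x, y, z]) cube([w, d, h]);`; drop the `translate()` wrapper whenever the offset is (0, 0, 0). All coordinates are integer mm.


translate([351, 275, 0]) cube([53, 53, 463]);
translate([351, 1195, 0]) cube([53, 53, 463]);
translate([2311, 275, 0]) cube([53, 53, 463]);
translate([2311, 1195, 0]) cube([53, 53, 463]);
translate([404, 275, 163]) cube([1907, 34, 199]);
translate([404, 1214, 163]) cube([1907, 34, 199]);
translate([351, 328, 163]) cube([34, 867, 199]);
translate([2330, 328, 163]) cube([34, 867, 199]);
translate([511, 275, 362]) cube([72, 973, 24]);
translate([690, 275, 362]) cube([72, 973, 24]);
translate([869, 275, 362]) cube([72, 973, 24]);
translate([1048, 275, 362]) cube([72, 973, 24]);
translate([1227, 275, 362]) cube([72, 973, 24]);
translate([1406, 275, 362]) cube([72, 973, 24]);
translate([1585, 275, 362]) cube([72, 973, 24]);
translate([1764, 275, 362]) cube([72, 973, 24]);
translate([1943, 275, 362]) cube([72, 973, 24]);
translate([2122, 275, 362]) cube([72, 973, 24]);


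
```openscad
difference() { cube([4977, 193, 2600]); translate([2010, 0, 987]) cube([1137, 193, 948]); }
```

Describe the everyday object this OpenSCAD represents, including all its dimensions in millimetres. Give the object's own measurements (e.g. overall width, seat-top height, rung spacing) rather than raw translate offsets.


A wall 4977 mm long (x), 193 mm thick (y), 2600 mm tall, with a rectangular window opening cut through it. The opening is 1137 mm wide and 948 mm tall; its sill is at z = 987 mm and its near (−x) edge is 2010 mm from the wall's −x end. The opening passes through the full wall thickness.


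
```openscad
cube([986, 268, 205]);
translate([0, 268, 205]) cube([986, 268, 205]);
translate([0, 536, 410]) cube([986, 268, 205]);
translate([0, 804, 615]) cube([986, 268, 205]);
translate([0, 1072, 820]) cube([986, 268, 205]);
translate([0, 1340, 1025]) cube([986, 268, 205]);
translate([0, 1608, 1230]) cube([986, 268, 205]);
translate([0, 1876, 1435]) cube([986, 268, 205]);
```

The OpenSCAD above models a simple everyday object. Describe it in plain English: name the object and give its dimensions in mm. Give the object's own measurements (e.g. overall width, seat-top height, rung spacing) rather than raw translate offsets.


A straight staircase of 8 solid steps. Each step is 986 mm wide (x), 268 mm deep (y, the going) and 205 mm tall (the rise). The first step rests on the floor; each subsequent step sits one going further in +y and one rise higher in +z, directly behind and above the previous step with no overlap.


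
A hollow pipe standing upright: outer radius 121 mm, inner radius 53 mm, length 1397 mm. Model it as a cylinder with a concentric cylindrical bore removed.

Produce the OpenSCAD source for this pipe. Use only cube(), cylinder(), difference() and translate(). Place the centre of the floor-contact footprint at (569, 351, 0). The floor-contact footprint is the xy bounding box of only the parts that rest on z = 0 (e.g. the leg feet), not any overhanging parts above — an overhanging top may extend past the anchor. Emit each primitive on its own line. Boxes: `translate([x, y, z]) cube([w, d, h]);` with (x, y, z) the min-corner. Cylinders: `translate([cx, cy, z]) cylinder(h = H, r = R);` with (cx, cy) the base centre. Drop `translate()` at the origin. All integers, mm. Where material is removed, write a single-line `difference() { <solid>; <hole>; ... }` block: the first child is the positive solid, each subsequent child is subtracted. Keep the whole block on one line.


difference() { translate([569, 351, 0]) cylinder(h = 1397, r = 121); translate([569, 351, 0]) cylinder(h = 1397, r = 53); }


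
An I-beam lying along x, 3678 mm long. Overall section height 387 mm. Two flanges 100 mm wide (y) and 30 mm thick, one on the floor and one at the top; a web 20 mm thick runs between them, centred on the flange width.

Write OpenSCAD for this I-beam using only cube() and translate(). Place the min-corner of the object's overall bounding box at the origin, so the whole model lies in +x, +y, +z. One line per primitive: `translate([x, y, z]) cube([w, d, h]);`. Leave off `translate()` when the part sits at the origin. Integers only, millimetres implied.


cube([3678, 100, 30]);
translate([0, 40, 30]) cube([3678, 20, 327]);
translate([0, 0, 357]) cube([3678, 100, 30]);


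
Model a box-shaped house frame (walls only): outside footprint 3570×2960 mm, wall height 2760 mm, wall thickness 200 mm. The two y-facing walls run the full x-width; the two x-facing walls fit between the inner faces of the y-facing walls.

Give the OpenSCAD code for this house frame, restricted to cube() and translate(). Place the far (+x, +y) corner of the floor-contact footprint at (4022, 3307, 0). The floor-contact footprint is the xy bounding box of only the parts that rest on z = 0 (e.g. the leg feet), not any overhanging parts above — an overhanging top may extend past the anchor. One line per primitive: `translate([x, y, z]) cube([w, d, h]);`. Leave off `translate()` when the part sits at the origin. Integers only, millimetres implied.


translate([452, 347, 0]) cube([3570, 200, 2760]);
translate([452, 3107, 0]) cube([3570, 200, 2760]);
translate([452, 547, 0]) cube([200, 2560, 2760]);
translate([3822, 547, 0]) cube([200, 2560, 2760]);


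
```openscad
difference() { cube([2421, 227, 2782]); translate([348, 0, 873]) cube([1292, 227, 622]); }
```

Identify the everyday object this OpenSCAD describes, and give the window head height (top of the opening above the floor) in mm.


A wall with a window opening. The window head height is 1495 mm.

A wall with a rectangular opening subtracted — a window. Sill at z = 873, opening 622 mm tall, so the head is at 873 + 622 = 1495 mm.


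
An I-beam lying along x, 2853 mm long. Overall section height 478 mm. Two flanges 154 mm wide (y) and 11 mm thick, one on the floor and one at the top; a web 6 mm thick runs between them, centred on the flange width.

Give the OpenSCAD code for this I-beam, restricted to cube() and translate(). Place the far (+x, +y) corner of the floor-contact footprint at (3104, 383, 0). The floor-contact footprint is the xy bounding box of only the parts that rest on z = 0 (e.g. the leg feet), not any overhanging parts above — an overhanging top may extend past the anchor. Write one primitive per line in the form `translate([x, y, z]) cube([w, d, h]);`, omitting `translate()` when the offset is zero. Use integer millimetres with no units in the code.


translate([251, 229, 0]) cube([2853, 154, 11]);
translate([251, 303, 11]) cube([2853, 6, 456]);
translate([251, 229, 467]) cube([2853, 154, 11]);


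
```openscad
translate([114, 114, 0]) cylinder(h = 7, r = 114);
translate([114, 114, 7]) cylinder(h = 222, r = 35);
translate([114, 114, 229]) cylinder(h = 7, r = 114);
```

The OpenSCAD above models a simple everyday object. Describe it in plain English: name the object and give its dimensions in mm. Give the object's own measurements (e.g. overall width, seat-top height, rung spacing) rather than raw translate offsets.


A spool: two coaxial disc flanges of radius 114 mm and thickness 7 mm, joined by a core cylinder of radius 35 mm and height 222 mm. The lower flange rests on z = 0 and the three cylinders share a vertical axis.


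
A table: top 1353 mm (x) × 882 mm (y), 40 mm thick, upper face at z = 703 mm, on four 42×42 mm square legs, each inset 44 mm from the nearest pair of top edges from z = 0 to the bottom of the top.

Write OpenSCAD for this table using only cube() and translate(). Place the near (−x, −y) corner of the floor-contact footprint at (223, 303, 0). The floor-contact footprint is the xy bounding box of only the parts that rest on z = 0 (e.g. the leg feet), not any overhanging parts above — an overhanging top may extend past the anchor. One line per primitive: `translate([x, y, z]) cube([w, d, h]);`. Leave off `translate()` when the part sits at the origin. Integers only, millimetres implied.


translate([179, 259, 663]) cube([1353, 882, 40]);
translate([223, 303, 0]) cube([42, 42, 663]);
translate([1446, 303, 0]) cube([42, 42, 663]);
translate([223, 1055, 0]) cube([42, 42, 663]);
translate([1446, 1055, 0]) cube([42, 42, 663]);


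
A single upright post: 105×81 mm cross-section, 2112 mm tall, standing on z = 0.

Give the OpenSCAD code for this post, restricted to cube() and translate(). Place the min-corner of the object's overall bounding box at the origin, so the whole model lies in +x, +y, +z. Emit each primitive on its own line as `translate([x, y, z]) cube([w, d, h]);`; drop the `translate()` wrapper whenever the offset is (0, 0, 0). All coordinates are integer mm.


cube([105, 81, 2112]);


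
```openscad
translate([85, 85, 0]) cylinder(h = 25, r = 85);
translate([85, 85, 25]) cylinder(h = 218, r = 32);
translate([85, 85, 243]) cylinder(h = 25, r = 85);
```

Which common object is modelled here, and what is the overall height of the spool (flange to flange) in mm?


A spool. The overall height is 268 mm.

Three coaxial cylinders, large–small–large — a spool. Two 25 mm flanges and a 218 mm core give 25 + 218 + 25 = 268 mm.


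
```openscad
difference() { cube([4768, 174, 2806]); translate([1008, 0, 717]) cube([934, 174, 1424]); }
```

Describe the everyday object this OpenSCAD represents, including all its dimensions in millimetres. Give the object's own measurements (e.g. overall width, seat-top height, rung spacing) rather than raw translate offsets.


A wall 4768 mm long (x), 174 mm thick (y), 2806 mm tall, with a rectangular window opening cut through it. The opening is 934 mm wide and 1424 mm tall; its sill is at z = 717 mm and its near (−x) edge is 1008 mm from the wall's −x end. The opening passes through the full wall thickness.


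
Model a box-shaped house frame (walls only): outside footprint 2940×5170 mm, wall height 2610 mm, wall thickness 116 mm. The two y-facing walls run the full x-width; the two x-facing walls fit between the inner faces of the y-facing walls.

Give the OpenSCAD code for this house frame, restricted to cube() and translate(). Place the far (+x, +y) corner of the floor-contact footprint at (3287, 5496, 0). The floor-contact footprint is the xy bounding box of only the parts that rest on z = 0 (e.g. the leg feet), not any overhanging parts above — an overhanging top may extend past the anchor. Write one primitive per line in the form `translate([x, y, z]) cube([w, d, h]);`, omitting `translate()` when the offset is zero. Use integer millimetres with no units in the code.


translate([347, 326, 0]) cube([2940, 116, 2610]);
translate([347, 5380, 0]) cube([2940, 116, 2610]);
translate([347, 442, 0]) cube([116, 4938, 2610]);
translate([3171, 442, 0]) cube([116, 4938, 2610]);


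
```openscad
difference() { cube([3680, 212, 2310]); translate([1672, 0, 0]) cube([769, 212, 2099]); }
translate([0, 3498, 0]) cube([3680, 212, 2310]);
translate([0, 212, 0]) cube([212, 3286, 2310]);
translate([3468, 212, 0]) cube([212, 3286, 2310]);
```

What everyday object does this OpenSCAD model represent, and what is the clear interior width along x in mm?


A single room. The interior width is 3256 mm.

Four walls enclosing a rectangle with a door in the front wall — a room. Outside width 3680 minus two 212 mm walls gives 3256 mm.


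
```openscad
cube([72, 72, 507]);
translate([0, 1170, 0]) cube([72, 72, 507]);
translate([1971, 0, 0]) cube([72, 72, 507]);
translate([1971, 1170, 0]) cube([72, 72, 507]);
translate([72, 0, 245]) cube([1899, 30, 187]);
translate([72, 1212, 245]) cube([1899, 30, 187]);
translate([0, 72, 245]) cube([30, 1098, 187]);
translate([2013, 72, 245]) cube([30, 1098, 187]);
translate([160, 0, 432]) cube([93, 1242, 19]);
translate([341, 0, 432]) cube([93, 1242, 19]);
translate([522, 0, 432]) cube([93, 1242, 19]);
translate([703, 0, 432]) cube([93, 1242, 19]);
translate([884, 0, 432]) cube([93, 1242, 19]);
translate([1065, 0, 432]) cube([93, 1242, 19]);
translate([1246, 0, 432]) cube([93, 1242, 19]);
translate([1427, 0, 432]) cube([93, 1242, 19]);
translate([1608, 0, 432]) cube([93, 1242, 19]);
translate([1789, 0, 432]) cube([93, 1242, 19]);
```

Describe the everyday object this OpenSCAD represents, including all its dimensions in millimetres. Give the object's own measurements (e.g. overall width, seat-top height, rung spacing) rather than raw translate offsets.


A bed frame 2043 mm long (x) by 1242 mm wide (y). Four 72×72 mm corner posts, 507 mm tall, at the corners of the footprint. Four rails of 30 mm thickness and 187 mm height run between adjacent posts with their undersides at z = 245 mm, their outer faces flush with the outside of the frame (the two x-running rails run between the posts' inner faces; the two y-running rails run between the posts' inner faces). 10 slats, each 93 mm wide (x) and 19 mm thick, lie across the top of the two x-running rails, running the full 1242 mm width of the frame in y; along x they sit between the end posts with a 88 mm gap after the −x posts and between neighbouring slats, leaving 89 mm before the +x posts.


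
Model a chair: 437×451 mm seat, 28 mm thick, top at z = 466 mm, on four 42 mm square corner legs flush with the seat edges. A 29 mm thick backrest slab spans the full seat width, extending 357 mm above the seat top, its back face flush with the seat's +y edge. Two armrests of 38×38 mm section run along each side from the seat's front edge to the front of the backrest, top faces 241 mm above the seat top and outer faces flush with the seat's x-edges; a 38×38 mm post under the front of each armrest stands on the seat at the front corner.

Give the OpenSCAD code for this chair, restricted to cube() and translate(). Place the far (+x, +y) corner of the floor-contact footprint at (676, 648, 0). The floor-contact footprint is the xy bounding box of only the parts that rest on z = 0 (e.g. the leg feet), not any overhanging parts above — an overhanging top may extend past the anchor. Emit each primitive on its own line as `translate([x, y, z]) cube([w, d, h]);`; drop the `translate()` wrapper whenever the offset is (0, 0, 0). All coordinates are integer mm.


// leg_h = 466 - 28 = 438
// arm post h = 241 - 38 = 203
translate([239, 197, 438]) cube([437, 451, 28]);
translate([239, 197, 0]) cube([42, 42, 438]);
translate([634, 197, 0]) cube([42, 42, 438]);
translate([239, 606, 0]) cube([42, 42, 438]);
translate([634, 606, 0]) cube([42, 42, 438]);
translate([239, 619, 466]) cube([437, 29, 357]);
translate([239, 197, 669]) cube([38, 422, 38]);
translate([638, 197, 669]) cube([38, 422, 38]);
translate([239, 197, 466]) cube([38, 38, 203]);
translate([638, 197, 466]) cube([38, 38, 203]);


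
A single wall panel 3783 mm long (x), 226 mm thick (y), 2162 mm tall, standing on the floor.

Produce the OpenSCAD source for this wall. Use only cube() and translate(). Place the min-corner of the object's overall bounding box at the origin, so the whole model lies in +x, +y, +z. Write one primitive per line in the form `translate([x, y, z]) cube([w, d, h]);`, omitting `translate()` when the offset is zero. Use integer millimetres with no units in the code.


cube([3783, 226, 2162]);


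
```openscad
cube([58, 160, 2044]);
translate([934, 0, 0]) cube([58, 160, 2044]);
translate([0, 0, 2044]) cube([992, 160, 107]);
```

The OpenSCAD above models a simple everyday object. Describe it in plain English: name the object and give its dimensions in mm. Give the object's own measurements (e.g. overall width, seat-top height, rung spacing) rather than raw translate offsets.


A door frame. The clear opening is 876 mm wide and 2044 mm high. Two 58 mm wide jambs, 160 mm deep, stand either side of the opening from the floor to the top of the opening. A 107 mm thick head sits across the top of both jambs, spanning the full outside width of the frame.


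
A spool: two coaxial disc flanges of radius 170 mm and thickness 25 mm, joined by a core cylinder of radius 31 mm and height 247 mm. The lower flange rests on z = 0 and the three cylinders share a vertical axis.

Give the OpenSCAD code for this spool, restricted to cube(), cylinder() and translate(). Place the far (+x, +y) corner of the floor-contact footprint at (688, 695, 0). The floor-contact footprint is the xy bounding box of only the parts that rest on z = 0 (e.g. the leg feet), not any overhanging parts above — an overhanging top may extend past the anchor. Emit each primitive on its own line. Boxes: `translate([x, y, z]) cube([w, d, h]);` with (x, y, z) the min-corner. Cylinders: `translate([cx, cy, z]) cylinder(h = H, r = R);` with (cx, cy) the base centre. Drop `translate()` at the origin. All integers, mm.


translate([518, 525, 0]) cylinder(h = 25, r = 170);
translate([518, 525, 25]) cylinder(h = 247, r = 31);
translate([518, 525, 272]) cylinder(h = 25, r = 170);


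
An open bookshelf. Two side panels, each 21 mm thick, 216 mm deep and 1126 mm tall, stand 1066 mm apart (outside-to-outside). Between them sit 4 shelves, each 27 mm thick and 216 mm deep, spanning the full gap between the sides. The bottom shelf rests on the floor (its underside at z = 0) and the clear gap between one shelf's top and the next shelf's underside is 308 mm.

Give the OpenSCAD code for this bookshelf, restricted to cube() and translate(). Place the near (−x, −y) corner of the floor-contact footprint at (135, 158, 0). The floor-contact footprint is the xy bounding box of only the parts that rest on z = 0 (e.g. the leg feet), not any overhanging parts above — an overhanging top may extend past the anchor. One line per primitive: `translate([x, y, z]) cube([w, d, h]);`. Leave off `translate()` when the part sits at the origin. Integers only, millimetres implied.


translate([135, 158, 0]) cube([21, 216, 1126]);
translate([1180, 158, 0]) cube([21, 216, 1126]);
translate([156, 158, 0]) cube([1024, 216, 27]);
translate([156, 158, 335]) cube([1024, 216, 27]);
translate([156, 158, 670]) cube([1024, 216, 27]);
translate([156, 158, 1005]) cube([1024, 216, 27]);


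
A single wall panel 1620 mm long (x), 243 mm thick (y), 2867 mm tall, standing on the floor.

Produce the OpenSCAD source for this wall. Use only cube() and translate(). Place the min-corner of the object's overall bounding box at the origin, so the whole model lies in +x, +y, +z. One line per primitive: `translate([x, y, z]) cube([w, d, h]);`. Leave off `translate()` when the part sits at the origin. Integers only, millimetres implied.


cube([1620, 243, 2867]);


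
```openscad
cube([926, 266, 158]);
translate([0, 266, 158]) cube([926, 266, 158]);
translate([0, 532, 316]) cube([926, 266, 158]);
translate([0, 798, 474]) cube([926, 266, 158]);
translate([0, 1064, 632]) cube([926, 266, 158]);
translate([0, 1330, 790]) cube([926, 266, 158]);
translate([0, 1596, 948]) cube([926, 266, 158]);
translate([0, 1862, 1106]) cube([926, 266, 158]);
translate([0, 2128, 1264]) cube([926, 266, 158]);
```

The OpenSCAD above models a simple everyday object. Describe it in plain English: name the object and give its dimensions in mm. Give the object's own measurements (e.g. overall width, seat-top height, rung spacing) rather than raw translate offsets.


A straight staircase of 9 solid steps. Each step is 926 mm wide (x), 266 mm deep (y, the going) and 158 mm tall (the rise). The first step rests on the floor; each subsequent step sits one going further in +y and one rise higher in +z, directly behind and above the previous step with no overlap.


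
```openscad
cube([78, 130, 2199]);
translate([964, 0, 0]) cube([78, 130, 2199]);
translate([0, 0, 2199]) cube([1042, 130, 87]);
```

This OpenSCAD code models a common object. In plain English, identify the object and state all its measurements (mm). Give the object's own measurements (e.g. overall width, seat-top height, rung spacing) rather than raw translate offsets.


A door frame. The clear opening is 886 mm wide and 2199 mm high. Two 78 mm wide jambs, 130 mm deep, stand either side of the opening from the floor to the top of the opening. A 87 mm thick head sits across the top of both jambs, spanning the full outside width of the frame.


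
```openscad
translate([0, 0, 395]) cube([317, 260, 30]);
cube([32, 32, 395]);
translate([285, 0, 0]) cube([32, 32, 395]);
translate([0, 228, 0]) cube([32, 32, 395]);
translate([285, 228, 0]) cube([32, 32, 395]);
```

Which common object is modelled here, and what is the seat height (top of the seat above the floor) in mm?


A stool. The seat height is 425 mm.

A 317×260×30 slab at z = 395 on four corner posts — a stool. The seat top is 395 + 30 = 425 mm.


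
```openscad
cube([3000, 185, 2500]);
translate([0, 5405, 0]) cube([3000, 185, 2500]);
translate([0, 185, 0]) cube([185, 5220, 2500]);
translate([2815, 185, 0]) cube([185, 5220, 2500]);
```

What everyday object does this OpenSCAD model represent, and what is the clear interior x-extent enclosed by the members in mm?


A house (or room) frame. The interior width is 2630 mm.

Four 2500 mm walls enclosing a rectangle with no floor or roof — a room or house frame. Outside width is 3000 mm and wall thickness is 185 mm, so the interior width is 3000 − 2 × 185 = 2630 mm.
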